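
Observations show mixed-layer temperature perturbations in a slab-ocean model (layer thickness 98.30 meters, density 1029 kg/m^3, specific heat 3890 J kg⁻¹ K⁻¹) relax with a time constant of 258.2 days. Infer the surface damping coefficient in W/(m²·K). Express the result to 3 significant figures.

17.6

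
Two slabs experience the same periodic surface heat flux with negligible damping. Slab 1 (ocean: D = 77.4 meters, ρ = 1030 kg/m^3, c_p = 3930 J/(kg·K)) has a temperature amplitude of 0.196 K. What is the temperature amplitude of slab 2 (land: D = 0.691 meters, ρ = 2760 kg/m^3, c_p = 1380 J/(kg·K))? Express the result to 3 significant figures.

23.3 K

C_ocean = 3.13×10^8 J/(m²·K); C_land = 2.63×10^6 J/(m²·K).
A ∝ 1/C ⇒ A_land = A_ocean × C_ocean/C_land = 0.196 × 119 = 23.3 K.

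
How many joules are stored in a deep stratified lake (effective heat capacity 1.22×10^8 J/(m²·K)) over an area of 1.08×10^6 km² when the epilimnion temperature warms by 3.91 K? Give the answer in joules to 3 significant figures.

5.15×10^20 J

Areal heat capacity C = 1.22×10^8 J/(m²·K) (given).
Heat per unit area: q = C ΔT = 1.22×10^8 × 3.91 = 4.77×10^8 J/m².
Total heat: Q = q × A = 4.77×10^8 × (1.08×10^6 × 10⁶ m²) = 5.15×10^20 J.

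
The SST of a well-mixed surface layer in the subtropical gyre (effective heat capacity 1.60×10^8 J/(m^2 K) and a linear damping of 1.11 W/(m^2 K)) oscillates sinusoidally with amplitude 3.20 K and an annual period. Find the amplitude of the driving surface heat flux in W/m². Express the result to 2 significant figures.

Areal heat capacity C = 1.60×10^8 J/(m^2 K) (given).
ω = 2π / 3.15×10^7 s = 1.99×10^-7 s⁻¹.
√((Cω)² + λ²) = √((31.9)² + 1.11²) = 31.9 W/(m²·K).
F₀ = A × √((Cω)²+λ²) = 3.20 × 31.9 = 102 W/m².

100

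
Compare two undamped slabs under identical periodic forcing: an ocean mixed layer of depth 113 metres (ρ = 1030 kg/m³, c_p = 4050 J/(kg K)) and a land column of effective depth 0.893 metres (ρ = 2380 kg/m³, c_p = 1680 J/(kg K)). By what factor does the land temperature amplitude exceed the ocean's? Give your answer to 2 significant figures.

130

C_ocean = 1030 × 4050 × 113 = 4.71×10^8 J/(m²·K).
C_land = 2380 × 1680 × 0.893 = 3.57×10^6 J/(m²·K).
Undamped amplitude ∝ 1/C, so A_land/A_ocean = C_ocean/C_land = 132.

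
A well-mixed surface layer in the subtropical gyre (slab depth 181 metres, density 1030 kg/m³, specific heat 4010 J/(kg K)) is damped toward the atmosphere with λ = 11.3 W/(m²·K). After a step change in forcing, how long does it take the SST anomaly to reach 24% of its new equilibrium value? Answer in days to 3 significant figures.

210 days

Areal heat capacity C = ρ c_p D = 1030 × 4010 × 181 = 7.48×10^8 J m⁻² K⁻¹.
τ = C / λ = 7.48×10^8 / 11.3 = 6.62×10^7 s.
Fraction reached: 1 − e^(−t/τ) = 0.24 ⇒ t = −τ ln(1 − 0.24) = τ × 0.274.
t = 1.82×10^7 s = 210 days.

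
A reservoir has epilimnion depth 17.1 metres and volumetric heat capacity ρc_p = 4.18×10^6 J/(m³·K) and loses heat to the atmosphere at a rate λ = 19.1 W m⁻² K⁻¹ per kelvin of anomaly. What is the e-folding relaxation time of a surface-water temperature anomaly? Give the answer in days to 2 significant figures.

43 days

Areal heat capacity C = ρc_p × D = 4.18×10^6 × 17.1 = 7.15×10^7 J/(m²·K).
Relaxation time τ = C / λ = 7.15×10^7 / 19.1 = 3.74×10^6 s.
In days: 3.74×10^6 s / (86400 s/day) = 43.3 days.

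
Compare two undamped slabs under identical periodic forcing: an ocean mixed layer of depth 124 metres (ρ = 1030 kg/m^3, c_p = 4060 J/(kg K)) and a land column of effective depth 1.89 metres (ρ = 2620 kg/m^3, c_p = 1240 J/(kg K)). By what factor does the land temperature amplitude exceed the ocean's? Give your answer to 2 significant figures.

C_ocean = 1030 × 4060 × 124 = 5.19×10^8 J/(m²·K).
C_land = 2620 × 1240 × 1.89 = 6.14×10^6 J/(m²·K).
Undamped amplitude ∝ 1/C, so A_land/A_ocean = C_ocean/C_land = 84.5.

84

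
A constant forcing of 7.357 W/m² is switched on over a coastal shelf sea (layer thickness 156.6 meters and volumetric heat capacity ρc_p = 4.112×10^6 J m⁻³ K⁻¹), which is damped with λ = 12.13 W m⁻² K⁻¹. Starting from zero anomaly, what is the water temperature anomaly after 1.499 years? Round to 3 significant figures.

Areal heat capacity C = ρc_p × D = 4.112×10^6 × 156.6 = 6.44×10^8 J/(m^2 K).
τ = C / λ = 6.44×10^8 / 12.13 = 5.31×10^7 s.
Equilibrium anomaly ΔT_eq = F / λ = 7.357 / 12.13 = 0.607 K.
t = 1.499 years = 4.73×10^7 s, so t/τ = 0.891.
ΔT(t) = ΔT_eq (1 − e^(−t/τ)) = 0.607 × (1 − e^−0.891) = 0.358 K.

0.358 K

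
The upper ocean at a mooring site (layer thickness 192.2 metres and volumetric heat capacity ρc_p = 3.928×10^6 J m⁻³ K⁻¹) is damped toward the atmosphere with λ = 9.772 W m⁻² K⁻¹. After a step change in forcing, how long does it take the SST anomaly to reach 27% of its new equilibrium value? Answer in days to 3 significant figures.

281 days

Areal heat capacity C = ρc_p × D = 3.928×10^6 × 192.2 = 7.55×10^8 J/(m^2 K).
τ = C / λ = 7.55×10^8 / 9.772 = 7.73×10^7 s.
Fraction reached: 1 − e^(−t/τ) = 0.27 ⇒ t = −τ ln(1 − 0.27) = τ × 0.315.
t = 2.43×10^7 s = 281 days.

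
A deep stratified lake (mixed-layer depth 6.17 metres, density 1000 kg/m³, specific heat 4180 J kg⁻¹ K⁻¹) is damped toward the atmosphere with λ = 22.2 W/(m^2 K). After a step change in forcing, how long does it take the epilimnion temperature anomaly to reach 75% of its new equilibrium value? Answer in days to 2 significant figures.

19 days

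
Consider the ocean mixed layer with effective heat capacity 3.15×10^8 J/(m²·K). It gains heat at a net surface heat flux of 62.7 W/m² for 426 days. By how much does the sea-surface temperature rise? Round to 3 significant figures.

7.33 K

Areal heat capacity C = 3.15×10^8 J/(m²·K) (given).
Net heat input Q = F Δt = 62.7 × (426 days × 86400 s/day) = 2.31×10^9 J/m².
ΔT = Q / C = 2.31×10^9 / 3.15×10^8 = 7.33 K.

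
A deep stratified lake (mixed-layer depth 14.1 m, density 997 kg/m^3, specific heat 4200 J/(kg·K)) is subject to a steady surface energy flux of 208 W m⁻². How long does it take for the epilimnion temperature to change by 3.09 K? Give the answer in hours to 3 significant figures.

244 hours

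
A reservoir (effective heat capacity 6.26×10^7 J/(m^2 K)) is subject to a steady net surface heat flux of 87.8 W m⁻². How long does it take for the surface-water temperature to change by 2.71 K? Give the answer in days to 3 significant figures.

Areal heat capacity C = 6.26×10^7 J/(m^2 K) (given).
Time required: Δt = C ΔT / F = 6.26×10^7 × 2.71 / 87.8 = 1.93×10^6 s.
In days: 1.93×10^6 s / (86400 s/day) = 22.4 days.

22.4 days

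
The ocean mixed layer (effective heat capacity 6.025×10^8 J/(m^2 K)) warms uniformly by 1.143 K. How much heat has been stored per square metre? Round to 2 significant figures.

6.9×10^8

Areal heat capacity C = 6.025×10^8 J/(m^2 K) (given).
ΔQ = C ΔT = 6.02×10^8 × 1.143 = 6.89×10^8 J/m².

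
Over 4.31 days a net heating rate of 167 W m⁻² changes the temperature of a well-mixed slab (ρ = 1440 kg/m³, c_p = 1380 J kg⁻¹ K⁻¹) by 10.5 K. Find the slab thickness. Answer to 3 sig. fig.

2.98 m

Heat input Q = F Δt = 167 × 3.72×10^5 s = 6.22×10^7 J/m².
Required areal heat capacity C = Q / ΔT = 5.92×10^6 J/(m²·K).
Depth D = C / (ρ c_p) = 5.92×10^6 / (1440 × 1380) = 2.98 m.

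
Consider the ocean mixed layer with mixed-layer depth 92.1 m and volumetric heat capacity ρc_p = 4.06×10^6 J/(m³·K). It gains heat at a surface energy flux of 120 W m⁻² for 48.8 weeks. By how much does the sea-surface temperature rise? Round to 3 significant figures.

Areal heat capacity C = ρc_p × D = 4.06×10^6 × 92.1 = 3.74×10^8 J m⁻² K⁻¹.
Net heat input Q = F Δt = 120 × (48.8 weeks × 6.048×10^5 s/week) = 3.54×10^9 J/m².
ΔT = Q / C = 3.54×10^9 / 3.74×10^8 = 9.47 K.

9.47 K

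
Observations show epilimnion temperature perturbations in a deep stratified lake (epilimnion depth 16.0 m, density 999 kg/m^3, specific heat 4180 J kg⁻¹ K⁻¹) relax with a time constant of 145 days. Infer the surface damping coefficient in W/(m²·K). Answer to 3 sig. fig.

Areal heat capacity C = ρ c_p D = 999 × 4180 × 16.0 = 6.68×10^7 J/(m²·K).
τ = 145 days = 1.25×10^7 s.
λ = C / τ = 6.68×10^7 / 1.25×10^7 = 5.33 W/(m²·K).

5.33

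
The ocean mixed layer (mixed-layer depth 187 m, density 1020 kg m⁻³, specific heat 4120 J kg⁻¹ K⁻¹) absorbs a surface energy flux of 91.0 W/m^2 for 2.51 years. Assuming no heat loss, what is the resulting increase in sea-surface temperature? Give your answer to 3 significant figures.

Areal heat capacity C = ρ c_p D = 1020 × 4120 × 187 = 7.86×10^8 J/(m²·K).
Net heat input Q = F Δt = 91.0 × (2.51 years × 3.156×10^7 s/year) = 7.21×10^9 J/m².
ΔT = Q / C = 7.21×10^9 / 7.86×10^8 = 9.17 K.

9.17 K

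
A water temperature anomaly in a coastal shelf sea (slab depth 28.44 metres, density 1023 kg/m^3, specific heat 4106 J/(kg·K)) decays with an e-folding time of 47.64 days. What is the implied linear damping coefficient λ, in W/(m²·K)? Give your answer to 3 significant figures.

29.0

Areal heat capacity C = ρ c_p D = 1023 × 4106 × 28.44 = 1.19×10^8 J/(m^2 K).
τ = 47.64 days = 4.12×10^6 s.
λ = C / τ = 1.19×10^8 / 4.12×10^6 = 29.0 W/(m²·K).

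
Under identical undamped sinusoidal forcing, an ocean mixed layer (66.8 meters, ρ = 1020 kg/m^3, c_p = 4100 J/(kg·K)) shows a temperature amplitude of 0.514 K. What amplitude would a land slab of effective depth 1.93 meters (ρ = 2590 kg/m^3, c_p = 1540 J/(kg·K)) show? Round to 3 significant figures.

C_ocean = 2.79×10^8 J/(m²·K); C_land = 7.70×10^6 J/(m²·K).
A ∝ 1/C ⇒ A_land = A_ocean × C_ocean/C_land = 0.514 × 36.3 = 18.7 K.

18.7 K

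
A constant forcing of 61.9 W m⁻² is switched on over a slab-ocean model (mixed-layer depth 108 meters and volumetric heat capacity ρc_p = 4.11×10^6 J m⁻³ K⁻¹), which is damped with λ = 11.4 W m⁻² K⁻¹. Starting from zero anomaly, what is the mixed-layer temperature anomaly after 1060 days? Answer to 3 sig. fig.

4.91 K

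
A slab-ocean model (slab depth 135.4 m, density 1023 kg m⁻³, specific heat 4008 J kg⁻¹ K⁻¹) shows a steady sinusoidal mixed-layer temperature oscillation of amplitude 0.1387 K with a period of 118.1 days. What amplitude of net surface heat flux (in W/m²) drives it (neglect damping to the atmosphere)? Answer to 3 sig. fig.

Areal heat capacity C = ρ c_p D = 1023 × 4008 × 135.4 = 5.55×10^8 J/(m²·K).
ω = 2π / 1.02×10^7 s = 6.16×10^-7 s⁻¹.
Cω = 5.55×10^8 × 6.16×10^-7 = 342 W/(m²·K).
F₀ = A × Cω = 0.1387 × 342 = 47.4 W/m².

47.4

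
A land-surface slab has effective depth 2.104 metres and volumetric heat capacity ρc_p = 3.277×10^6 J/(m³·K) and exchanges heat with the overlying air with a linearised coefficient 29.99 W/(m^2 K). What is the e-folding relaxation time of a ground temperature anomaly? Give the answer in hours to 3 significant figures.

Areal heat capacity C = ρc_p × D = 3.277×10^6 × 2.104 = 6.89×10^6 J m⁻² K⁻¹.
Relaxation time τ = C / λ = 6.89×10^6 / 29.99 = 2.30×10^5 s.
In hours: 2.30×10^5 s / (3600 s/hour) = 63.9 hours.

63.9 hours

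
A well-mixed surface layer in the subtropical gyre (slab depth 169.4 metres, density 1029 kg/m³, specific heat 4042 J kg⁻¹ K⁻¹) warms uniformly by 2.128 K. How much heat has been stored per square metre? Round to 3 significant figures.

1.50×10^9

Areal heat capacity C = ρ c_p D = 1029 × 4042 × 169.4 = 7.05×10^8 J/(m^2 K).
ΔQ = C ΔT = 7.05×10^8 × 2.128 = 1.50×10^9 J/m².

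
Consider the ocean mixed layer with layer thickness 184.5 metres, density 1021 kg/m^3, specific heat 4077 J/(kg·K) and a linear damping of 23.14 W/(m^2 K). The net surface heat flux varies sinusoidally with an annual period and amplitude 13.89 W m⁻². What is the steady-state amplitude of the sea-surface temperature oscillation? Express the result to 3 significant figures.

0.0898 K

Areal heat capacity C = ρ c_p D = 1021 × 4077 × 184.5 = 7.68×10^8 J m⁻² K⁻¹.
Angular frequency ω = 2π / T = 2π / 3.15×10^7 s = 1.99×10^-7 s⁻¹.
√((Cω)² + λ²) = √((153)² + 23.14²) = 155 W/(m²·K).
Amplitude A = F₀ / √((Cω)²+λ²) = 13.89 / 155 = 0.0898 K.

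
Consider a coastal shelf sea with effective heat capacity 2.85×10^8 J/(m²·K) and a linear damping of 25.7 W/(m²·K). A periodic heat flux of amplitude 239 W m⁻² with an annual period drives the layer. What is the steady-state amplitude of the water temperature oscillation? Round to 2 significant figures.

Areal heat capacity C = 2.85×10^8 J/(m²·K) (given).
Angular frequency ω = 2π / T = 2π / 3.15×10^7 s = 1.99×10^-7 s⁻¹.
√((Cω)² + λ²) = √((56.8)² + 25.7²) = 62.3 W/(m²·K).
Amplitude A = F₀ / √((Cω)²+λ²) = 239 / 62.3 = 3.83 K.

3.8 K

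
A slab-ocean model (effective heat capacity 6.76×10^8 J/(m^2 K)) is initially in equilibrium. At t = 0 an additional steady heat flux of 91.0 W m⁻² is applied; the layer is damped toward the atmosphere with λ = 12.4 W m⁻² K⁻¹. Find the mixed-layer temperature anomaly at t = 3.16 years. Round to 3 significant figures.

Areal heat capacity C = 6.76×10^8 J/(m^2 K) (given).
τ = C / λ = 6.76×10^8 / 12.4 = 5.45×10^7 s.
Equilibrium anomaly ΔT_eq = F / λ = 91.0 / 12.4 = 7.34 K.
t = 3.16 years = 9.97×10^7 s, so t/τ = 1.83.
ΔT(t) = ΔT_eq (1 − e^(−t/τ)) = 7.34 × (1 − e^−1.83) = 6.16 K.

6.16 K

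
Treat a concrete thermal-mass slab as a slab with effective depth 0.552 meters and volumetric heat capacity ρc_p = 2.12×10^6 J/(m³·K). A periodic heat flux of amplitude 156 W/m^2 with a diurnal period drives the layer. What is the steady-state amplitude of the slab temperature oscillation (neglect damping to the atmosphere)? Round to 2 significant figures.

Areal heat capacity C = ρc_p × D = 2.12×10^6 × 0.552 = 1.17×10^6 J m⁻² K⁻¹.
Angular frequency ω = 2π / T = 2π / 86400 s = 7.27×10^-5 s⁻¹.
Cω = 1.17×10^6 × 7.27×10^-5 = 85.1 W/(m²·K).
Amplitude A = F₀ / (Cω) = 156 / 85.1 = 1.83 K.

1.8 K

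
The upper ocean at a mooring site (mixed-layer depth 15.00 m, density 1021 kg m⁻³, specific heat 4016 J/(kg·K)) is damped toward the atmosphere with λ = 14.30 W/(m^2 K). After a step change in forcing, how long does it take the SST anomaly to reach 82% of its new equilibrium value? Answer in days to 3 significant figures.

85.4 days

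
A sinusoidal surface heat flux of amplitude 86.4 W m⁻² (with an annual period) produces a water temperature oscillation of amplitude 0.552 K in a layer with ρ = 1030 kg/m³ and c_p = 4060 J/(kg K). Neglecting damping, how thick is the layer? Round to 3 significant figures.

188 m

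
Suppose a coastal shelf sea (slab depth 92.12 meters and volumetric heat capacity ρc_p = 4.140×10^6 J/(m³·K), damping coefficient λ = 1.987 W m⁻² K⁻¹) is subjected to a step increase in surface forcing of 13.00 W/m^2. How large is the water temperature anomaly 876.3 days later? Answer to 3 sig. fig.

Areal heat capacity C = ρc_p × D = 4.140×10^6 × 92.12 = 3.81×10^8 J m⁻² K⁻¹.
τ = C / λ = 3.81×10^8 / 1.987 = 1.92×10^8 s.
Equilibrium anomaly ΔT_eq = F / λ = 13.00 / 1.987 = 6.54 K.
t = 876.3 days = 7.57×10^7 s, so t/τ = 0.394.
ΔT(t) = ΔT_eq (1 − e^(−t/τ)) = 6.54 × (1 − e^−0.394) = 2.13 K.

2.13 K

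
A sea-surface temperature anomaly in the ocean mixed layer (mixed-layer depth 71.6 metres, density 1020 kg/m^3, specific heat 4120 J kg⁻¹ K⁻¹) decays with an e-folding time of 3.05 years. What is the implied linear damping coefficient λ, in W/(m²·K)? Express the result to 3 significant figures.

Areal heat capacity C = ρ c_p D = 1020 × 4120 × 71.6 = 3.01×10^8 J m⁻² K⁻¹.
τ = 3.05 years = 9.63×10^7 s.
λ = C / τ = 3.01×10^8 / 9.63×10^7 = 3.13 W/(m²·K).

3.13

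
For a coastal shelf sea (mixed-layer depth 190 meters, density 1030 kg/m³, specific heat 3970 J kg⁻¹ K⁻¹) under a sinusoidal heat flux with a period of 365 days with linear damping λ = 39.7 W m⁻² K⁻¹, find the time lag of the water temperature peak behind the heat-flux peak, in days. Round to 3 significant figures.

76.7 days

Areal heat capacity C = ρ c_p D = 1030 × 3970 × 190 = 7.77×10^8 J/(m²·K).
ω = 2π / 3.15×10^7 s = 1.99×10^-7 s⁻¹.
Phase lag φ = arctan(Cω/λ) = arctan(155/39.7) = 1.32 rad.
Time lag = φ / ω = 1.32 / 1.99×10^-7 = 6.62×10^6 s = 76.7 days.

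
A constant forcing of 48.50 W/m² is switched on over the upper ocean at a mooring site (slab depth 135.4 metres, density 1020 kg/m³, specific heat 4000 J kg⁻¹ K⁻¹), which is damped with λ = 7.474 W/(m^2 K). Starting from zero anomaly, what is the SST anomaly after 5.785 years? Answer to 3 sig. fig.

5.94 K

Areal heat capacity C = ρ c_p D = 1020 × 4000 × 135.4 = 5.52×10^8 J/(m^2 K).
τ = C / λ = 5.52×10^8 / 7.474 = 7.39×10^7 s.
Equilibrium anomaly ΔT_eq = F / λ = 48.50 / 7.474 = 6.49 K.
t = 5.785 years = 1.83×10^8 s, so t/τ = 2.47.
ΔT(t) = ΔT_eq (1 − e^(−t/τ)) = 6.49 × (1 − e^−2.47) = 5.94 K.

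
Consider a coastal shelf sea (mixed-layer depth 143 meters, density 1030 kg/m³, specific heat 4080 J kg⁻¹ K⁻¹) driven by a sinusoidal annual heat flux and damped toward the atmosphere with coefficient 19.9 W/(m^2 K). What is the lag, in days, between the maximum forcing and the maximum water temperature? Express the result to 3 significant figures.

Areal heat capacity C = ρ c_p D = 1030 × 4080 × 143 = 6.01×10^8 J/(m^2 K).
ω = 2π / 3.15×10^7 s = 1.99×10^-7 s⁻¹.
Phase lag φ = arctan(Cω/λ) = arctan(120/19.9) = 1.41 rad.
Time lag = φ / ω = 1.41 / 1.99×10^-7 = 7.06×10^6 s = 81.7 days.

81.7 days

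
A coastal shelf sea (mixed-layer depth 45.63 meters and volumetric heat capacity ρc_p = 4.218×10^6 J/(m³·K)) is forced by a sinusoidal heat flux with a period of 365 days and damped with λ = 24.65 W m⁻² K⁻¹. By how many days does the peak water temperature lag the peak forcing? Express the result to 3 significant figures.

Areal heat capacity C = ρc_p × D = 4.218×10^6 × 45.63 = 1.92×10^8 J/(m^2 K).
ω = 2π / 3.15×10^7 s = 1.99×10^-7 s⁻¹.
Phase lag φ = arctan(Cω/λ) = arctan(38.3/24.65) = 0.999 rad.
Time lag = φ / ω = 0.999 / 1.99×10^-7 = 5.02×10^6 s = 58.1 days.

58.1 days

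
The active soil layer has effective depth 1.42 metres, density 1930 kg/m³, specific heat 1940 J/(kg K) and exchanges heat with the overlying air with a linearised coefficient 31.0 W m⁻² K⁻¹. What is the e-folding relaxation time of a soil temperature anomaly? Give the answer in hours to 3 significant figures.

47.6 hours

Areal heat capacity C = ρ c_p D = 1930 × 1940 × 1.42 = 5.32×10^6 J m⁻² K⁻¹.
Relaxation time τ = C / λ = 5.32×10^6 / 31.0 = 1.72×10^5 s.
In hours: 1.72×10^5 s / (3600 s/hour) = 47.6 hours.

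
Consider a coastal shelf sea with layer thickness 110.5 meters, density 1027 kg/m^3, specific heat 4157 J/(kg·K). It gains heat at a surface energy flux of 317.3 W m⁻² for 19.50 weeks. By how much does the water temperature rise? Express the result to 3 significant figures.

Areal heat capacity C = ρ c_p D = 1027 × 4157 × 110.5 = 4.72×10^8 J/(m^2 K).
Net heat input Q = F Δt = 317.3 × (19.50 weeks × 6.048×10^5 s/week) = 3.74×10^9 J/m².
ΔT = Q / C = 3.74×10^9 / 4.72×10^8 = 7.93 K.

7.93 K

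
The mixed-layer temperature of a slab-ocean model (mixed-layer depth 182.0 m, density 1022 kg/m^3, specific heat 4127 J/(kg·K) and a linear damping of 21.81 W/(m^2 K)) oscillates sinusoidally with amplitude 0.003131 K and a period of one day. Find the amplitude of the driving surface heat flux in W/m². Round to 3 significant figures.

Areal heat capacity C = ρ c_p D = 1022 × 4127 × 182.0 = 7.68×10^8 J/(m²·K).
ω = 2π / 86400 s = 7.27×10^-5 s⁻¹.
√((Cω)² + λ²) = √((55800)² + 21.81²) = 55800 W/(m²·K).
F₀ = A × √((Cω)²+λ²) = 0.003131 × 55800 = 175 W/m².

175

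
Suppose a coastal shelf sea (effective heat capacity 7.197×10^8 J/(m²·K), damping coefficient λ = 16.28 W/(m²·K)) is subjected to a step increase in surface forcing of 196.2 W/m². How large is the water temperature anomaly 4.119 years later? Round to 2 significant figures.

11 K

Areal heat capacity C = 7.197×10^8 J/(m²·K) (given).
τ = C / λ = 7.20×10^8 / 16.28 = 4.42×10^7 s.
Equilibrium anomaly ΔT_eq = F / λ = 196.2 / 16.28 = 12.1 K.
t = 4.119 years = 1.30×10^8 s, so t/τ = 2.94.
ΔT(t) = ΔT_eq (1 − e^(−t/τ)) = 12.1 × (1 − e^−2.94) = 11.4 K.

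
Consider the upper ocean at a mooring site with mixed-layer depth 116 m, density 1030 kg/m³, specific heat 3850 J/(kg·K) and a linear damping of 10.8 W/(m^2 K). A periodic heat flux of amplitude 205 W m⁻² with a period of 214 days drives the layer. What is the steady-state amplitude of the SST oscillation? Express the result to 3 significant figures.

Areal heat capacity C = ρ c_p D = 1030 × 3850 × 116 = 4.60×10^8 J/(m^2 K).
Angular frequency ω = 2π / T = 2π / 1.85×10^7 s = 3.40×10^-7 s⁻¹.
√((Cω)² + λ²) = √((156)² + 10.8²) = 157 W/(m²·K).
Amplitude A = F₀ / √((Cω)²+λ²) = 205 / 157 = 1.31 K.

1.31 K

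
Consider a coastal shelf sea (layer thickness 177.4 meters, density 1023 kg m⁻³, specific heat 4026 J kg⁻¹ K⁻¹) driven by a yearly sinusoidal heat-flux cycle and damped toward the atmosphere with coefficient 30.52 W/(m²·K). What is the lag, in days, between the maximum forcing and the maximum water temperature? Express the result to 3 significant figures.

Areal heat capacity C = ρ c_p D = 1023 × 4026 × 177.4 = 7.31×10^8 J m⁻² K⁻¹.
ω = 2π / 3.15×10^7 s = 1.99×10^-7 s⁻¹.
Phase lag φ = arctan(Cω/λ) = arctan(146/30.52) = 1.36 rad.
Time lag = φ / ω = 1.36 / 1.99×10^-7 = 6.85×10^6 s = 79.2 days.

79.2 days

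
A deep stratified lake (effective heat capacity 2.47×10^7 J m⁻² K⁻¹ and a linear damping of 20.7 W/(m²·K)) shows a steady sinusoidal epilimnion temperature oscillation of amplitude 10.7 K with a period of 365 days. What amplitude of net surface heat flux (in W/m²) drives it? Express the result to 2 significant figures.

230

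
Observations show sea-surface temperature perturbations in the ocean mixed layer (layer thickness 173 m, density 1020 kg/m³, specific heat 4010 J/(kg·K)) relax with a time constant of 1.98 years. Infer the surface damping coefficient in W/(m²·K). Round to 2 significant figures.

11

Areal heat capacity C = ρ c_p D = 1020 × 4010 × 173 = 7.08×10^8 J/(m²·K).
τ = 1.98 years = 6.25×10^7 s.
λ = C / τ = 7.08×10^8 / 6.25×10^7 = 11.3 W/(m²·K).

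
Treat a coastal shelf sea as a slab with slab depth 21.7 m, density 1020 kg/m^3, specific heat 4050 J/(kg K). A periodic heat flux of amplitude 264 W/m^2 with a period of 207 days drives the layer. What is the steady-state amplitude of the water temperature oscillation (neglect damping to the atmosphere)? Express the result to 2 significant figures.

8.4 K

Areal heat capacity C = ρ c_p D = 1020 × 4050 × 21.7 = 8.96×10^7 J m⁻² K⁻¹.
Angular frequency ω = 2π / T = 2π / 1.79×10^7 s = 3.51×10^-7 s⁻¹.
Cω = 8.96×10^7 × 3.51×10^-7 = 31.5 W/(m²·K).
Amplitude A = F₀ / (Cω) = 264 / 31.5 = 8.38 K.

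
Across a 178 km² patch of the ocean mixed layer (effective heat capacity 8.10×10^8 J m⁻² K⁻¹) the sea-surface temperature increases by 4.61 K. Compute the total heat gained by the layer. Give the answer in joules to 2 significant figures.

6.6×10^17 J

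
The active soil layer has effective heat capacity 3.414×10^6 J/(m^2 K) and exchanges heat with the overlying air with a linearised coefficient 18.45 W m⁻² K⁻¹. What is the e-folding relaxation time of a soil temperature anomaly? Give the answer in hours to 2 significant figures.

Areal heat capacity C = 3.414×10^6 J/(m^2 K) (given).
Relaxation time τ = C / λ = 3.41×10^6 / 18.45 = 1.85×10^5 s.
In hours: 1.85×10^5 s / (3600 s/hour) = 51.4 hours.

51 hours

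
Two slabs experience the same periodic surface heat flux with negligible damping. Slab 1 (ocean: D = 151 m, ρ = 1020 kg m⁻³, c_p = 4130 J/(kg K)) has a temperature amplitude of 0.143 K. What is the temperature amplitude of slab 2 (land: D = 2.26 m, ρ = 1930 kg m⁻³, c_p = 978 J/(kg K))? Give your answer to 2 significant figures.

21 K

C_ocean = 6.36×10^8 J/(m²·K); C_land = 4.27×10^6 J/(m²·K).
A ∝ 1/C ⇒ A_land = A_ocean × C_ocean/C_land = 0.143 × 149 = 21.3 K.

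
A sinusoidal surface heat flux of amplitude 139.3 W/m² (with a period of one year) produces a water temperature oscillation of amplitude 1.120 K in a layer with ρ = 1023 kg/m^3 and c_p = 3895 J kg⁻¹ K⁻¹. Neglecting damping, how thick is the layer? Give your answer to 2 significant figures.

ω = 2π / 3.15×10^7 s = 1.99×10^-7 s⁻¹.
Required C = F₀ / (A ω) = 139.3 / (1.120 × 1.99×10^-7) = 6.24×10^8 J/(m²·K).
D = C / (ρ c_p) = 6.24×10^8 / (1023 × 3895) = 157 m.

160 m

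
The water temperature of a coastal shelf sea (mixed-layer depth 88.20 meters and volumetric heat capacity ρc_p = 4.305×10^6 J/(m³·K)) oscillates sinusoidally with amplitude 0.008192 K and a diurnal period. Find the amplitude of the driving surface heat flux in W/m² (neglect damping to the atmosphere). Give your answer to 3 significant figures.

226

Areal heat capacity C = ρc_p × D = 4.305×10^6 × 88.20 = 3.80×10^8 J/(m²·K).
ω = 2π / 86400 s = 7.27×10^-5 s⁻¹.
Cω = 3.80×10^8 × 7.27×10^-5 = 27600 W/(m²·K).
F₀ = A × Cω = 0.008192 × 27600 = 226 W/m².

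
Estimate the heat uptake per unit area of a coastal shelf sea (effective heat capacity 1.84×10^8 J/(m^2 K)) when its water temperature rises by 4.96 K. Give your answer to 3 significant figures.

Areal heat capacity C = 1.84×10^8 J/(m^2 K) (given).
ΔQ = C ΔT = 1.84×10^8 × 4.96 = 9.13×10^8 J/m².

9.13×10^8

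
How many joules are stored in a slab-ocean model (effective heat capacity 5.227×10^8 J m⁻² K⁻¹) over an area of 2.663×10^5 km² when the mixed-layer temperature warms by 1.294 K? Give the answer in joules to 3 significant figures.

1.80×10^20 J

Areal heat capacity C = 5.227×10^8 J m⁻² K⁻¹ (given).
Heat per unit area: q = C ΔT = 5.23×10^8 × 1.294 = 6.76×10^8 J/m².
Total heat: Q = q × A = 6.76×10^8 × (2.663×10^5 × 10⁶ m²) = 1.80×10^20 J.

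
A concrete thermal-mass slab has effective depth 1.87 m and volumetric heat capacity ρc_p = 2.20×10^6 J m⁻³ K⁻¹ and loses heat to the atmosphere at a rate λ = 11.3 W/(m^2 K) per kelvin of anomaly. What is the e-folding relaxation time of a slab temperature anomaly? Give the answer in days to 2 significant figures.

4.2 days

Areal heat capacity C = ρc_p × D = 2.20×10^6 × 1.87 = 4.11×10^6 J/(m^2 K).
Relaxation time τ = C / λ = 4.11×10^6 / 11.3 = 3.64×10^5 s.
In days: 3.64×10^5 s / (86400 s/day) = 4.21 days.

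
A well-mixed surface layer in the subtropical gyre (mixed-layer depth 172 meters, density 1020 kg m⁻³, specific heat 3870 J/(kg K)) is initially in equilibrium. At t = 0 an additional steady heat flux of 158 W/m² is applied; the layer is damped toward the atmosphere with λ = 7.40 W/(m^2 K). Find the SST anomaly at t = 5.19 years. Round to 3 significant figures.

Areal heat capacity C = ρ c_p D = 1020 × 3870 × 172 = 6.79×10^8 J/(m²·K).
τ = C / λ = 6.79×10^8 / 7.40 = 9.18×10^7 s.
Equilibrium anomaly ΔT_eq = F / λ = 158 / 7.40 = 21.4 K.
t = 5.19 years = 1.64×10^8 s, so t/τ = 1.79.
ΔT(t) = ΔT_eq (1 − e^(−t/τ)) = 21.4 × (1 − e^−1.79) = 17.8 K.

17.8 K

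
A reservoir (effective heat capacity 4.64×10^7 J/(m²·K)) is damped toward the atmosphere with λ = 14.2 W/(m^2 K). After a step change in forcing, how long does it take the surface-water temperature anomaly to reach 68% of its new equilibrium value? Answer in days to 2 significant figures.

43 days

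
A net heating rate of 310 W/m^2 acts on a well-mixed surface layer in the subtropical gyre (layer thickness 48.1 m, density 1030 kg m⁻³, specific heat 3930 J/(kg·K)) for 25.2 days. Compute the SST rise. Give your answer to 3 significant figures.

3.47 K

Areal heat capacity C = ρ c_p D = 1030 × 3930 × 48.1 = 1.95×10^8 J m⁻² K⁻¹.
Net heat input Q = F Δt = 310 × (25.2 days × 86400 s/day) = 6.75×10^8 J/m².
ΔT = Q / C = 6.75×10^8 / 1.95×10^8 = 3.47 K.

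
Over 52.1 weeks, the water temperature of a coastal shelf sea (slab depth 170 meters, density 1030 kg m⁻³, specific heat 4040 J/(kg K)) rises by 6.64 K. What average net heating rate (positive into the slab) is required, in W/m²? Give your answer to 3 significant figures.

149

Areal heat capacity C = ρ c_p D = 1030 × 4040 × 170 = 7.07×10^8 J/(m^2 K).
Required heat per unit area: Q = C ΔT = 7.07×10^8 × 6.64 = 4.70×10^9 J/m².
Flux F = Q / Δt = 4.70×10^9 / 3.15×10^7 s = 149 W/m².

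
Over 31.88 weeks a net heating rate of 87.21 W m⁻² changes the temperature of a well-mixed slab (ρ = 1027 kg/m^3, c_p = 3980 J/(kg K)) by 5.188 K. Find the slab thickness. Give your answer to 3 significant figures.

79.3 m

Heat input Q = F Δt = 87.21 × 1.93×10^7 s = 1.68×10^9 J/m².
Required areal heat capacity C = Q / ΔT = 3.24×10^8 J/(m²·K).
Depth D = C / (ρ c_p) = 3.24×10^8 / (1027 × 3980) = 79.3 m.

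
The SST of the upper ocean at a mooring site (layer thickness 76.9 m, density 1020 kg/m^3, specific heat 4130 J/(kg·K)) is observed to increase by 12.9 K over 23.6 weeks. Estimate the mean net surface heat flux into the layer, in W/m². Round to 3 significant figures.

Areal heat capacity C = ρ c_p D = 1020 × 4130 × 76.9 = 3.24×10^8 J/(m^2 K).
Required heat per unit area: Q = C ΔT = 3.24×10^8 × 12.9 = 4.18×10^9 J/m².
Flux F = Q / Δt = 4.18×10^9 / 1.43×10^7 s = 293 W/m².

293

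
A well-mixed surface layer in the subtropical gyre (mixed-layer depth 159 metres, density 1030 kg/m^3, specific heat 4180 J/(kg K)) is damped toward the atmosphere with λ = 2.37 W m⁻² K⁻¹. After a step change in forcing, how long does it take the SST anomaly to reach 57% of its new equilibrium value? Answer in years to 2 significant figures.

7.7 years

Areal heat capacity C = ρ c_p D = 1030 × 4180 × 159 = 6.85×10^8 J/(m^2 K).
τ = C / λ = 6.85×10^8 / 2.37 = 2.89×10^8 s.
Fraction reached: 1 − e^(−t/τ) = 0.57 ⇒ t = −τ ln(1 − 0.57) = τ × 0.844.
t = 2.44×10^8 s = 7.72 years.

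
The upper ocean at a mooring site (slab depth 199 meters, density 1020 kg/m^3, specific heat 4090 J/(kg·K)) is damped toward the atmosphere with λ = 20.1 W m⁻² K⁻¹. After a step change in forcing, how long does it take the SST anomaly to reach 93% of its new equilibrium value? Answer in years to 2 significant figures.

3.5 years

Areal heat capacity C = ρ c_p D = 1020 × 4090 × 199 = 8.30×10^8 J m⁻² K⁻¹.
τ = C / λ = 8.30×10^8 / 20.1 = 4.13×10^7 s.
Fraction reached: 1 − e^(−t/τ) = 0.93 ⇒ t = −τ ln(1 − 0.93) = τ × 2.66.
t = 1.10×10^8 s = 3.48 years.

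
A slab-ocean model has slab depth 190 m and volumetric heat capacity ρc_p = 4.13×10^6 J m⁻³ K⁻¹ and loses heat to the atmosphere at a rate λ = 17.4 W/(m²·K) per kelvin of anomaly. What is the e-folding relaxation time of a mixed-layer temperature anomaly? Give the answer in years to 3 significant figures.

1.43 years

Areal heat capacity C = ρc_p × D = 4.13×10^6 × 190 = 7.85×10^8 J/(m^2 K).
Relaxation time τ = C / λ = 7.85×10^8 / 17.4 = 4.51×10^7 s.
In years: 4.51×10^7 s / (3.156×10^7 s/year) = 1.43 years.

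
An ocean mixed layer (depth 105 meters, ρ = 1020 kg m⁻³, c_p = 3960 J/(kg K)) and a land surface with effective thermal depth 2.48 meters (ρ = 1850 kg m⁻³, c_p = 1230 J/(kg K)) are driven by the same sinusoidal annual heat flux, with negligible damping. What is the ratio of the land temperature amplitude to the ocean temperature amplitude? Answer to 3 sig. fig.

C_ocean = 1020 × 3960 × 105 = 4.24×10^8 J/(m²·K).
C_land = 1850 × 1230 × 2.48 = 5.64×10^6 J/(m²·K).
Undamped amplitude ∝ 1/C, so A_land/A_ocean = C_ocean/C_land = 75.2.

75.2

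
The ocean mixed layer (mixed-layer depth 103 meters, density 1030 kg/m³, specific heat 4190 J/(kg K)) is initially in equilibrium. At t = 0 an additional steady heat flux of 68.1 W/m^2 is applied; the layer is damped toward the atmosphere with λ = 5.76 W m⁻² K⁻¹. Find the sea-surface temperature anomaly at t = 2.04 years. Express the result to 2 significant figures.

6.7 K

Areal heat capacity C = ρ c_p D = 1030 × 4190 × 103 = 4.45×10^8 J/(m^2 K).
τ = C / λ = 4.45×10^8 / 5.76 = 7.72×10^7 s.
Equilibrium anomaly ΔT_eq = F / λ = 68.1 / 5.76 = 11.8 K.
t = 2.04 years = 6.44×10^7 s, so t/τ = 0.834.
ΔT(t) = ΔT_eq (1 − e^(−t/τ)) = 11.8 × (1 − e^−0.834) = 6.69 K.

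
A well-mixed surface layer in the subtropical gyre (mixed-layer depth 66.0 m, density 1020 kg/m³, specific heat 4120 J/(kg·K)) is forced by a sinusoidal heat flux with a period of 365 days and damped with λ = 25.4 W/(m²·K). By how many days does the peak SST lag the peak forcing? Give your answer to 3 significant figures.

Areal heat capacity C = ρ c_p D = 1020 × 4120 × 66.0 = 2.77×10^8 J/(m²·K).
ω = 2π / 3.15×10^7 s = 1.99×10^-7 s⁻¹.
Phase lag φ = arctan(Cω/λ) = arctan(55.3/25.4) = 1.14 rad.
Time lag = φ / ω = 1.14 / 1.99×10^-7 = 5.72×10^6 s = 66.2 days.

66.2 days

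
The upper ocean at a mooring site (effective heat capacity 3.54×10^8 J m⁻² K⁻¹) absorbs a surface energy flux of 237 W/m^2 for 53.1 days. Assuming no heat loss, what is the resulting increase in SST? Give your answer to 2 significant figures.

Areal heat capacity C = 3.54×10^8 J m⁻² K⁻¹ (given).
Net heat input Q = F Δt = 237 × (53.1 days × 86400 s/day) = 1.09×10^9 J/m².
ΔT = Q / C = 1.09×10^9 / 3.54×10^8 = 3.07 K.

3.1 K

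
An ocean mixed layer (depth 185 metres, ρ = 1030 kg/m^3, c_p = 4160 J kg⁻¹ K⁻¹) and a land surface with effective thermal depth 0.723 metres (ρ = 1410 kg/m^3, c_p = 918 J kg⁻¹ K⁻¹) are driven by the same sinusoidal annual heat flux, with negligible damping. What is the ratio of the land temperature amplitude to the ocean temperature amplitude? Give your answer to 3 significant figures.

C_ocean = 1030 × 4160 × 185 = 7.93×10^8 J/(m²·K).
C_land = 1410 × 918 × 0.723 = 9.36×10^5 J/(m²·K).
Undamped amplitude ∝ 1/C, so A_land/A_ocean = C_ocean/C_land = 847.

847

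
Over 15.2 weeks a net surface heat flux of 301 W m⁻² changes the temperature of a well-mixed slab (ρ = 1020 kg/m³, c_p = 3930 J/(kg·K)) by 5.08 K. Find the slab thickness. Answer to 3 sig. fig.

Heat input Q = F Δt = 301 × 9.19×10^6 s = 2.77×10^9 J/m².
Required areal heat capacity C = Q / ΔT = 5.45×10^8 J/(m²·K).
Depth D = C / (ρ c_p) = 5.45×10^8 / (1020 × 3930) = 136 m.

136 m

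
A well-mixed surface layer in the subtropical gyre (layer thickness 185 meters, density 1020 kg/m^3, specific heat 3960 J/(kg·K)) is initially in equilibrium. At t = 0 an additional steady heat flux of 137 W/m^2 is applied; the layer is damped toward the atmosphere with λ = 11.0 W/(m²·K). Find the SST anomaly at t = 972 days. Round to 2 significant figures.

Areal heat capacity C = ρ c_p D = 1020 × 3960 × 185 = 7.47×10^8 J m⁻² K⁻¹.
τ = C / λ = 7.47×10^8 / 11.0 = 6.79×10^7 s.
Equilibrium anomaly ΔT_eq = F / λ = 137 / 11.0 = 12.5 K.
t = 972 days = 8.40×10^7 s, so t/τ = 1.24.
ΔT(t) = ΔT_eq (1 − e^(−t/τ)) = 12.5 × (1 − e^−1.24) = 8.84 K.

8.8 K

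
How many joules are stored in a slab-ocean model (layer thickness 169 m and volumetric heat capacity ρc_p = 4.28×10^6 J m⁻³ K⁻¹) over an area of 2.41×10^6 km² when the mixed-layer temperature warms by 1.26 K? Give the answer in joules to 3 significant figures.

2.20×10^21 J

Areal heat capacity C = ρc_p × D = 4.28×10^6 × 169 = 7.23×10^8 J m⁻² K⁻¹.
Heat per unit area: q = C ΔT = 7.23×10^8 × 1.26 = 9.11×10^8 J/m².
Total heat: Q = q × A = 9.11×10^8 × (2.41×10^6 × 10⁶ m²) = 2.20×10^21 J.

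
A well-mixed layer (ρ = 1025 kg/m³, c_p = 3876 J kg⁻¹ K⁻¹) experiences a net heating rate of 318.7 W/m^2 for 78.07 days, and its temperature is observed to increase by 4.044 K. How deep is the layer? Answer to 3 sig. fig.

134 m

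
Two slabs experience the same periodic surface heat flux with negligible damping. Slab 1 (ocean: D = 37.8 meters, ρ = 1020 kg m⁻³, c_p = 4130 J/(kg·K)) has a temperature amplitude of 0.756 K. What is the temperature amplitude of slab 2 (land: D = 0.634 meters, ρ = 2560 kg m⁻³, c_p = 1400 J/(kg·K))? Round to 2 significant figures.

C_ocean = 1.59×10^8 J/(m²·K); C_land = 2.27×10^6 J/(m²·K).
A ∝ 1/C ⇒ A_land = A_ocean × C_ocean/C_land = 0.756 × 70.1 = 53.0 K.

53 K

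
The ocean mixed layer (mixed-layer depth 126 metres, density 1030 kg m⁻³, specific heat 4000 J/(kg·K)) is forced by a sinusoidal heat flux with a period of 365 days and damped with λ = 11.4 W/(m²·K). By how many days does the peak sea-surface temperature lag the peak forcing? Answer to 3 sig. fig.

84.9 days

Areal heat capacity C = ρ c_p D = 1030 × 4000 × 126 = 5.19×10^8 J/(m^2 K).
ω = 2π / 3.15×10^7 s = 1.99×10^-7 s⁻¹.
Phase lag φ = arctan(Cω/λ) = arctan(103/11.4) = 1.46 rad.
Time lag = φ / ω = 1.46 / 1.99×10^-7 = 7.33×10^6 s = 84.9 days.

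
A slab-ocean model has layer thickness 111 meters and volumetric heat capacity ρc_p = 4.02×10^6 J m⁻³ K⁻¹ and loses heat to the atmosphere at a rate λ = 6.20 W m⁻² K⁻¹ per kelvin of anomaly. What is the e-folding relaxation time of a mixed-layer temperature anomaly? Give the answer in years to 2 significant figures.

Areal heat capacity C = ρc_p × D = 4.02×10^6 × 111 = 4.46×10^8 J/(m^2 K).
Relaxation time τ = C / λ = 4.46×10^8 / 6.20 = 7.20×10^7 s.
In years: 7.20×10^7 s / (3.156×10^7 s/year) = 2.28 years.

2.3 years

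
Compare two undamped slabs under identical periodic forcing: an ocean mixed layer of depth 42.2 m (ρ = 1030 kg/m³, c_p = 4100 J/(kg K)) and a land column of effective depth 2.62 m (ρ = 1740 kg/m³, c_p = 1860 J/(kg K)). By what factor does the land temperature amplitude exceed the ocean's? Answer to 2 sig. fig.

C_ocean = 1030 × 4100 × 42.2 = 1.78×10^8 J/(m²·K).
C_land = 1740 × 1860 × 2.62 = 8.48×10^6 J/(m²·K).
Undamped amplitude ∝ 1/C, so A_land/A_ocean = C_ocean/C_land = 21.0.

21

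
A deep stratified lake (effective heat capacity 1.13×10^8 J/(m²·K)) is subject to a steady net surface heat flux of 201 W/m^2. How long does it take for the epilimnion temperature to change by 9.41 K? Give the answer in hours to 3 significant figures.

1470 hours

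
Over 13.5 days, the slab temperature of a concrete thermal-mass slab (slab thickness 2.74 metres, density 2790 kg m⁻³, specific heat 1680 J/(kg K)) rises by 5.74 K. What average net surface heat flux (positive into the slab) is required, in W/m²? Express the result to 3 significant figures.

63.2

Areal heat capacity C = ρ c_p D = 2790 × 1680 × 2.74 = 1.28×10^7 J/(m^2 K).
Required heat per unit area: Q = C ΔT = 1.28×10^7 × 5.74 = 7.37×10^7 J/m².
Flux F = Q / Δt = 7.37×10^7 / 1.17×10^6 s = 63.2 W/m².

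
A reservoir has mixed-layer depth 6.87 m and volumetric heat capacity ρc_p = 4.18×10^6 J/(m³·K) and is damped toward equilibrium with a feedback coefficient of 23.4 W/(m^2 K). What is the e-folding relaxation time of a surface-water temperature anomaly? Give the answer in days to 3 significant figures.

Areal heat capacity C = ρc_p × D = 4.18×10^6 × 6.87 = 2.87×10^7 J/(m²·K).
Relaxation time τ = C / λ = 2.87×10^7 / 23.4 = 1.23×10^6 s.
In days: 1.23×10^6 s / (86400 s/day) = 14.2 days.

14.2 days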